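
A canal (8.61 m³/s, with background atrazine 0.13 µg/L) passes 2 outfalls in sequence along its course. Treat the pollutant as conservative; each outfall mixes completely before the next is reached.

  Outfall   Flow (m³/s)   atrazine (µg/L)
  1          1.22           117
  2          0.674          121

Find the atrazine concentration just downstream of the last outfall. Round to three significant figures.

21.5 µg/L

Below outfall 1: Q → 9.830 m³/s, C = (8.610·0.1300 + 1.220·117.0)/9.830 = 14.63 µg/L.
Below outfall 2: Q → 10.50 m³/s, C = (9.830·14.63 + 0.6740·121.0)/10.50 = 21.46 µg/L.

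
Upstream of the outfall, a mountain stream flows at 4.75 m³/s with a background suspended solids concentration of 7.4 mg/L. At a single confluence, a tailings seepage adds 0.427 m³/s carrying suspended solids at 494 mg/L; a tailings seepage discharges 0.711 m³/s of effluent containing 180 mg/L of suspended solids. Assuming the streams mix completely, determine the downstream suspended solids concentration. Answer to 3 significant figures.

Mixed concentration C = ΣQC/ΣQ = (4.750·7.400 + 0.4270·494.0 + 0.7110·180.0) / 5.888 = 374.1/5.888 = 63.53 mg/L.

63.5 mg/L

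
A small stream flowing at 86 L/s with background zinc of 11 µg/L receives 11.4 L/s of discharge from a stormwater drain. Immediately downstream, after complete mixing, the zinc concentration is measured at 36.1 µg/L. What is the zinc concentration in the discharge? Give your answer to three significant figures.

225 µg/L

Mass balance: 86.00·11.00 + 11.40·Cₑ = 97.40·36.10
→ Cₑ = (97.40·36.10 − 86.00·11.00) / 11.40 = 225.5 µg/L.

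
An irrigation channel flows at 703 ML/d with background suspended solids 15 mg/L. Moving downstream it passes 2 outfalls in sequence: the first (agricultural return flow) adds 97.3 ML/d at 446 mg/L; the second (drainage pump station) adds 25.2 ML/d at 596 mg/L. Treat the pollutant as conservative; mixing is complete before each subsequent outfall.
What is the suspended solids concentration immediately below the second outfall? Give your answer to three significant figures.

83.5 mg/L

After outfall 1: Q = 703.0 + 97.30 = 800.3 ML/d; C = (703.0·15.00 + 97.30·446.0)/800.3 = 67.40 mg/L.
After outfall 2: Q = 800.3 + 25.20 = 825.5 ML/d; C = (800.3·67.40 + 25.20·596.0)/825.5 = 83.54 mg/L.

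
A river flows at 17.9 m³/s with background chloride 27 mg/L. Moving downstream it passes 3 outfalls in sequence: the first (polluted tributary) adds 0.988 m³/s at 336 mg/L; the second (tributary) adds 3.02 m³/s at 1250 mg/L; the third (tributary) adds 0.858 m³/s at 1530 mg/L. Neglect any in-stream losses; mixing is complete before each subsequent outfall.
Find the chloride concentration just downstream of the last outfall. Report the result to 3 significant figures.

Below outfall 1: Q → 18.89 m³/s, C = (17.90·27.00 + 0.9880·336.0)/18.89 = 43.16 mg/L.
Below outfall 2: Q → 21.91 m³/s, C = (18.89·43.16 + 3.020·1250)/21.91 = 209.5 mg/L.
Below outfall 3: Q → 22.77 m³/s, C = (21.91·209.5 + 0.8580·1530)/22.77 = 259.3 mg/L.

259 mg/L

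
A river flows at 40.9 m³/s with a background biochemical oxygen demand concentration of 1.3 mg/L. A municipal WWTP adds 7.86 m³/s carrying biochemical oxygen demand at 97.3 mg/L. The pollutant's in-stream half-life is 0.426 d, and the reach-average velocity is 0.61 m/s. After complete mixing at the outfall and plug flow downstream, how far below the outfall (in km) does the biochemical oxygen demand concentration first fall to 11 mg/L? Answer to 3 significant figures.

Mass balance: C = (40.90·1.300 + 7.860·97.30) / 48.76 = 817.9/48.76 = 16.77 mg/L.
Half-life 0.426 d → k = ln 2 / 0.426 = 1.627 d⁻¹.
Set 16.77·exp(−k·t) = 11 → t = ln(16.77/11)/k = 22410 s = 6.224 h.
Distance = v·t = 0.61·22410 = 13670 m = 13.67 km.

13.7 km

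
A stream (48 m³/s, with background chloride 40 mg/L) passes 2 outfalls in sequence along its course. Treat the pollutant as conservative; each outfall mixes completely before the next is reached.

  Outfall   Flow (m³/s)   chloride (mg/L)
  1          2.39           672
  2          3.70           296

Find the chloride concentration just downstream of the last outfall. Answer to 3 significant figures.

85.4 mg/L

After outfall 1: Q = 48.00 + 2.390 = 50.39 m³/s; C = (48.00·40.00 + 2.390·672.0)/50.39 = 69.98 mg/L.
After outfall 2: Q = 50.39 + 3.700 = 54.09 m³/s; C = (50.39·69.98 + 3.700·296.0)/54.09 = 85.44 mg/L.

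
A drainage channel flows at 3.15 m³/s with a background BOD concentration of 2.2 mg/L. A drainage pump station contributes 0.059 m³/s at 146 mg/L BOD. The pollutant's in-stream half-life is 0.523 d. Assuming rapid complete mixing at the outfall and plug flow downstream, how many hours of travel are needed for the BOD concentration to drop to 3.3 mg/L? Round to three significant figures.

Conservation of mass: C = (3.150·2.200 + 0.05900·146.0) / 3.209 = 15.54/3.209 = 4.844 mg/L.
Half-life 0.523 d → k = ln 2 / 0.523 = 1.325 d⁻¹.
4.844·exp(−k·t) = 3.3 → t = ln(4.844/3.3)/k = 25020 s = 6.950 h.

6.95 h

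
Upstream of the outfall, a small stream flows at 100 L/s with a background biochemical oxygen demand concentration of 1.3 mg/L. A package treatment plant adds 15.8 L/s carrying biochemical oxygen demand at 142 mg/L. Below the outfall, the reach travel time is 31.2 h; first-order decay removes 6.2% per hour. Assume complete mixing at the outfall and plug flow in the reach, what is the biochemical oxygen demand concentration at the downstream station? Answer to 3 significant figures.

Mixed concentration C = ΣQC/ΣQ = (100.0·1.300 + 15.80·142.0) / 115.8 = 2374/115.8 = 20.50 mg/L.
6.2%/h lost → k = −ln(1 − 0.062) = 0.06401 h⁻¹.
First-order decay: C = 20.50·exp(−k·t) = 20.50·0.1357 = 2.782 mg/L.

2.78 mg/L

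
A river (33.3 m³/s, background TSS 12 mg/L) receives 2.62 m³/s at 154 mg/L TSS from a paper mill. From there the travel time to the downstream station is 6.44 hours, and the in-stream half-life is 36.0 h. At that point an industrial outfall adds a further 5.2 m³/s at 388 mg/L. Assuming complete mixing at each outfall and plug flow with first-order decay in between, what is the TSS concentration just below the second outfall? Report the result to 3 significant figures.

Conservation of mass: C = (33.30·12.00 + 2.620·154.0) / 35.92 = 803.1/35.92 = 22.36 mg/L; combined flow 35.92 m³/s.
Half-life 36.0 h → k = ln 2 / 36.0 = 0.01925 h⁻¹ = 0.4621 d⁻¹.
After decay, C = 22.36 × e^(−kt) = 22.36 × 0.8834 = 19.75 mg/L.
Second outfall: C = (35.92·19.75 + 5.200·388.0)/41.12 = 66.32 mg/L.

66.3 mg/L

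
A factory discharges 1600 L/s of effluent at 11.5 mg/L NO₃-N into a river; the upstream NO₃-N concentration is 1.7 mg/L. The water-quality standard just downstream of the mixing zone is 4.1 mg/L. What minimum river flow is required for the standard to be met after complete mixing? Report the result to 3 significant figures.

Set C_mix = 4.1: (Q·1.700 + 1600·11.50) / (Q + 1600) = 4.1
→ Q = 1600·(11.50 − 4.1)/(4.1 − 1.700) = 4933 L/s.

4930 L/s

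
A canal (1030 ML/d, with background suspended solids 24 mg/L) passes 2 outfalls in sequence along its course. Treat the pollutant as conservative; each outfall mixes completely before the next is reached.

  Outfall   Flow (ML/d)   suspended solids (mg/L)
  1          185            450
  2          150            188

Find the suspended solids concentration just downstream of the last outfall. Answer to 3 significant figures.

99.8 mg/L

After outfall 1: Q = 1030 + 185.0 = 1215 ML/d; C = (1030·24.00 + 185.0·450.0)/1215 = 88.86 mg/L.
After outfall 2: Q = 1215 + 150.0 = 1365 ML/d; C = (1215·88.86 + 150.0·188.0)/1365 = 99.76 mg/L.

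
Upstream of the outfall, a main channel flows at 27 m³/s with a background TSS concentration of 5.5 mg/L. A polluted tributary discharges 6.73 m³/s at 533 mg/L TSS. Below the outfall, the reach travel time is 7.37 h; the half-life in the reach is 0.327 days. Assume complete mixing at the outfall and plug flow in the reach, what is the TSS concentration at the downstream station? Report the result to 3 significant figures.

57.8 mg/L

Mass balance: C = (27.00·5.500 + 6.730·533.0) / 33.73 = 3736/33.73 = 110.7 mg/L.
Half-life 0.327 d → k = ln 2 / 0.327 = 2.120 d⁻¹.
Decay over the reach: 110.7·exp(−kt) = 110.7·0.5216 = 57.76 mg/L.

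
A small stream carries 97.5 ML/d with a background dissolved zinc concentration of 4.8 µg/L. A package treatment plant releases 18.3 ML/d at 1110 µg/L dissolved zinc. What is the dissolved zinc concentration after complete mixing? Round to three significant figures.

Mixed concentration C = ΣQC/ΣQ = (97.50·4.800 + 18.30·1110) / 115.8 = 20780/115.8 = 179.5 µg/L.

179 µg/L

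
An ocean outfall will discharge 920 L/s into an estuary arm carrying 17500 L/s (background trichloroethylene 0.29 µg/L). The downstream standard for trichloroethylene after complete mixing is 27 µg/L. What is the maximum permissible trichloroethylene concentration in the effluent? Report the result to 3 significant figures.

535 µg/L

At the limit, (Qr·Cr + Qe·Cₑ)/(Qr + Qe) = 27:
Cₑ = (18420·27 − 17500·0.2900) / 920.0 = 535.1 µg/L.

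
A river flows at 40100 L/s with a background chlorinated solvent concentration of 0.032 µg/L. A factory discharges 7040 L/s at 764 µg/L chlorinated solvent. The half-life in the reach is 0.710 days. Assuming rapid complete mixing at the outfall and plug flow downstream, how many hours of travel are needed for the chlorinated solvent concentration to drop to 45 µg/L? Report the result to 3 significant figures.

22.9 h

After mixing, C = (40100·0.03200 + 7040·764.0) / 47140 = 5380000/47140 = 114.1 µg/L.
Half-life 0.710 d → k = ln 2 / 0.710 = 0.9763 d⁻¹.
114.1·exp(−k·t) = 45 → t = ln(114.1/45)/k = 82360 s = 22.88 h.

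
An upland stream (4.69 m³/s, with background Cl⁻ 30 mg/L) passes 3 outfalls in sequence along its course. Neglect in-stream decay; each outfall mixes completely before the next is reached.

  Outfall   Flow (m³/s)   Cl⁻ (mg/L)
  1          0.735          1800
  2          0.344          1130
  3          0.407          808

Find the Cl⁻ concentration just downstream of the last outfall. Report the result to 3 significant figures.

353 mg/L

Outfall 1: combined Q = 5.425 m³/s; C = (4.690·30.00 + 0.7350·1800)/5.425 = 269.8 mg/L.
Outfall 2: combined Q = 5.769 m³/s; C = (5.425·269.8 + 0.3440·1130)/5.769 = 321.1 mg/L.
Outfall 3: combined Q = 6.176 m³/s; C = (5.769·321.1 + 0.4070·808.0)/6.176 = 353.2 mg/L.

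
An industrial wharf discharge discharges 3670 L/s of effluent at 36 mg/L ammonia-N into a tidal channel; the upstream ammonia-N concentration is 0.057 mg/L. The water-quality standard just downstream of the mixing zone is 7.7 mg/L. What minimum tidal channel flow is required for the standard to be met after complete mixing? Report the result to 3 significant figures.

13600 L/s

Set C_mix = 7.7: (Q·0.05700 + 3670·36.00) / (Q + 3670) = 7.7
→ Q = 3670·(36.00 − 7.7)/(7.7 − 0.05700) = 13590 L/s.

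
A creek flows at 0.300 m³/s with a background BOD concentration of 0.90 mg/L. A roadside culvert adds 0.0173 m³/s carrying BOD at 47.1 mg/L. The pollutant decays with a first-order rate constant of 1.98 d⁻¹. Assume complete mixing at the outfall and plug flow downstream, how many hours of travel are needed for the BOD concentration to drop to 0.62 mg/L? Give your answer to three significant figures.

20.7 h

Mass balance: C = (0.3000·0.9000 + 0.01730·47.10) / 0.3173 = 1.085/0.3173 = 3.419 mg/L.
3.419·exp(−k·t) = 0.62 → t = ln(3.419/0.62)/k = 74500 s = 20.70 h.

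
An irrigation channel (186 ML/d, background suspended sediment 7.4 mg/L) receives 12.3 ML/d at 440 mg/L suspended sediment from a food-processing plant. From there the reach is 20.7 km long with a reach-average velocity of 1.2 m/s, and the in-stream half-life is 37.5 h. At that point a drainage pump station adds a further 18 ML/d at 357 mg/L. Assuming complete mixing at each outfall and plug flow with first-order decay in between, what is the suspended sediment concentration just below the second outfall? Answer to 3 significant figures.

After mixing, C = (186.0·7.400 + 12.30·440.0) / 198.3 = 6788/198.3 = 34.23 mg/L; combined flow 198.3 ML/d.
Travel time t = 20.7·1000 / 1.2 = 17250 s = 4.792 h.
Half-life 37.5 h → k = ln 2 / 37.5 = 0.01848 h⁻¹ = 0.4436 d⁻¹.
After decay, C = 34.23 × e^(−kt) = 34.23 × 0.9152 = 31.33 mg/L.
At the second outfall, C = (198.3·31.33 + 18.00·357.0) / (198.3 + 18.00) = 58.43 mg/L.

58.4 mg/L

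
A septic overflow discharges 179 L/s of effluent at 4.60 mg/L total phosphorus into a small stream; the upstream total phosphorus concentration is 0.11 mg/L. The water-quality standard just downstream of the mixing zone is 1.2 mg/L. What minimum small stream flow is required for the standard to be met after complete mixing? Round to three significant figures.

Set C_mix = 1.2: (Q·0.1100 + 179.0·4.600) / (Q + 179.0) = 1.2
→ Q = 179.0·(4.600 − 1.2)/(1.2 − 0.1100) = 558.3 L/s.

558 L/s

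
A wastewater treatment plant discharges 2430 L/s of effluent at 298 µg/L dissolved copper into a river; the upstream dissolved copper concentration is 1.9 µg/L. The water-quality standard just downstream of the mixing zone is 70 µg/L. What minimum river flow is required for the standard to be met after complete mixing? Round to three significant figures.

8140 L/s

Set C_mix = 70: (Q·1.900 + 2430·298.0) / (Q + 2430) = 70
→ Q = 2430·(298.0 − 70)/(70 − 1.900) = 8136 L/s.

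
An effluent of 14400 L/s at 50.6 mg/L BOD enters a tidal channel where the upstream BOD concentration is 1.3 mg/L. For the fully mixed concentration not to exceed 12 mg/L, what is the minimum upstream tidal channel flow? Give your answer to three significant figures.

Set C_mix = 12: (Q·1.300 + 14400·50.60) / (Q + 14400) = 12
→ Q = 14400·(50.60 − 12)/(12 − 1.300) = 51950 L/s.

51900 L/s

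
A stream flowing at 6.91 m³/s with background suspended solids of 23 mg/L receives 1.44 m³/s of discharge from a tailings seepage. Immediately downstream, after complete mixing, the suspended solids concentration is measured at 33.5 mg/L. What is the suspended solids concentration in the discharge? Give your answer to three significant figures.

83.9 mg/L

Mass balance: 6.910·23.00 + 1.440·Cₑ = 8.350·33.50
→ Cₑ = (8.350·33.50 − 6.910·23.00) / 1.440 = 83.89 mg/L.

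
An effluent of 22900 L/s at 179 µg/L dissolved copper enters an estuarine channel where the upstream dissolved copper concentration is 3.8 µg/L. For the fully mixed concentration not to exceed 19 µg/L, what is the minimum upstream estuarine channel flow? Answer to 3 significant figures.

Set C_mix = 19: (Q·3.800 + 22900·179.0) / (Q + 22900) = 19
→ Q = 22900·(179.0 − 19)/(19 − 3.800) = 241100 L/s.

241000 L/s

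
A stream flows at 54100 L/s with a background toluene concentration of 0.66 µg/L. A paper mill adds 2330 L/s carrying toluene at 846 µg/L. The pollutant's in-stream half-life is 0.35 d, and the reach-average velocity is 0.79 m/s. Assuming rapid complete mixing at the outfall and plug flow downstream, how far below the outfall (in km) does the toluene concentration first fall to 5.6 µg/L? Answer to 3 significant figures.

Flow-weighted average: C = (54100·0.6600 + 2330·846.0) / 56430 = 2007000/56430 = 35.56 µg/L.
Half-life 0.35 d → k = ln 2 / 0.35 = 1.980 d⁻¹.
Set 35.56·exp(−k·t) = 5.6 → t = ln(35.56/5.6)/k = 80650 s = 22.40 h.
Distance = v·t = 0.79·80650 = 63710 m = 63.71 km.

63.7 km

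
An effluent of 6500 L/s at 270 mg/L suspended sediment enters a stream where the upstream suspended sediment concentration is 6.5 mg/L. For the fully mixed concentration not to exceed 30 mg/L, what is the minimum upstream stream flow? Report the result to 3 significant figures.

66400 L/s

Set C_mix = 30: (Q·6.500 + 6500·270.0) / (Q + 6500) = 30
→ Q = 6500·(270.0 − 30)/(30 − 6.500) = 66380 L/s.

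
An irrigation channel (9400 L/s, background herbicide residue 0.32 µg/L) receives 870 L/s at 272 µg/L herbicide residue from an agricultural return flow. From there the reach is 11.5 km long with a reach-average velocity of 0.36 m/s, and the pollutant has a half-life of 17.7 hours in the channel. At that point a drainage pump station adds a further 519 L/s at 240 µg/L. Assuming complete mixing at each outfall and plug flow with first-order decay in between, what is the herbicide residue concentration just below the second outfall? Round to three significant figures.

27.2 µg/L

Flow-weighted average: C = (9400·0.3200 + 870.0·272.0) / 10270 = 239600/10270 = 23.33 µg/L; combined flow 10270 L/s.
Travel time t = 11.5·1000 / 0.36 = 31940 s = 8.873 h.
Half-life 17.7 h → k = ln 2 / 17.7 = 0.03916 h⁻¹ = 0.9399 d⁻¹.
Decay over the reach: 23.33·exp(−kt) = 23.33·0.7065 = 16.49 µg/L.
Second outfall: C = (10270·16.49 + 519.0·240.0)/10790 = 27.24 µg/L.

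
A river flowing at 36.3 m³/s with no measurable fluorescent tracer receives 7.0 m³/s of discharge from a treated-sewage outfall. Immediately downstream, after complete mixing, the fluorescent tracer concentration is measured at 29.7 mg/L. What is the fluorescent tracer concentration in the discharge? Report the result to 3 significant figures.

Mass balance: 36.30·0 + 7.000·Cₑ = 43.30·29.70
→ Cₑ = (43.30·29.70 − 36.30·0) / 7.000 = 183.7 mg/L.

184 mg/L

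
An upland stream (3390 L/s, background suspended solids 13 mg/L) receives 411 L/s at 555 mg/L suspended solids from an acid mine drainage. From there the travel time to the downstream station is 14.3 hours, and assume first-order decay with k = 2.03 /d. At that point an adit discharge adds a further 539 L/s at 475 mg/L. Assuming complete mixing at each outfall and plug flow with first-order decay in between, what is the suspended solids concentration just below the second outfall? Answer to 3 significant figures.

Conservation of mass: C = (3390·13.00 + 411.0·555.0) / 3801 = 272200/3801 = 71.61 mg/L; combined flow 3801 L/s.
First-order decay: C = 71.61·exp(−k·t) = 71.61·0.2983 = 21.36 mg/L.
Second outfall: C = (3801·21.36 + 539.0·475.0)/4340 = 77.70 mg/L.

77.7 mg/L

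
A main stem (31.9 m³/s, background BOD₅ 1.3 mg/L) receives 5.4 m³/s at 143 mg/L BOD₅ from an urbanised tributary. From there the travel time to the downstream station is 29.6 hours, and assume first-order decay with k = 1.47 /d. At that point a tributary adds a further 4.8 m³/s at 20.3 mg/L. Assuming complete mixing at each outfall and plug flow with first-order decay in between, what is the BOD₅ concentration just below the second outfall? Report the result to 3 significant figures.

5.47 mg/L

After mixing, C = (31.90·1.300 + 5.400·143.0) / 37.30 = 813.7/37.30 = 21.81 mg/L; combined flow 37.30 m³/s.
Decay over the reach: 21.81·exp(−kt) = 21.81·0.1632 = 3.559 mg/L.
At the second outfall, C = (37.30·3.559 + 4.800·20.30) / (37.30 + 4.800) = 5.468 mg/L.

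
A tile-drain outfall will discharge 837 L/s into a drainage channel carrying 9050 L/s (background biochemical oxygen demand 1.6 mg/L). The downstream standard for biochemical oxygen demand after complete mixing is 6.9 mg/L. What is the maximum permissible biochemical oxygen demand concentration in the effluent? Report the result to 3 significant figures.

64.2 mg/L

At the limit, (Qr·Cr + Qe·Cₑ)/(Qr + Qe) = 6.9:
Cₑ = (9887·6.9 − 9050·1.600) / 837.0 = 64.21 mg/L.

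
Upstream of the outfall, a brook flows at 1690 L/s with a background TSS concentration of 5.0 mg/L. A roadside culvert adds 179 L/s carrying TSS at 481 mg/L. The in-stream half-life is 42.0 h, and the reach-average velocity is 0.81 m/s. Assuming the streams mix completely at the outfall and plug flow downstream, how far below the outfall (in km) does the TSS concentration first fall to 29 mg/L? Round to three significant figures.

Flow-weighted average: C = (1690·5.000 + 179.0·481.0) / 1869 = 94550/1869 = 50.59 mg/L.
Half-life 42.0 h → k = ln 2 / 42.0 = 0.01650 h⁻¹ = 0.3961 d⁻¹.
Set 50.59·exp(−k·t) = 29 → t = ln(50.59/29)/k = 121400 s = 33.72 h.
Distance = v·t = 0.81·121400 = 98310 m = 98.31 km.

98.3 km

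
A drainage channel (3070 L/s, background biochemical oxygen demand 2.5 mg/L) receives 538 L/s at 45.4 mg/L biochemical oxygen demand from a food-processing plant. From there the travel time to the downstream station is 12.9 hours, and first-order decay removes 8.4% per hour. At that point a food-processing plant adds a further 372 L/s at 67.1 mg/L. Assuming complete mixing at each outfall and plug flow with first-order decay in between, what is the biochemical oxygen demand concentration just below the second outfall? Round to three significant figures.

Conservation of mass: C = (3070·2.500 + 538.0·45.40) / 3608 = 32100/3608 = 8.897 mg/L; combined flow 3608 L/s.
8.4%/h lost → k = −ln(1 − 0.084) = 0.08774 h⁻¹.
After decay, C = 8.897 × e^(−kt) = 8.897 × 0.3224 = 2.869 mg/L.
At the second outfall, C = (3608·2.869 + 372.0·67.10) / (3608 + 372.0) = 8.872 mg/L.

8.87 mg/L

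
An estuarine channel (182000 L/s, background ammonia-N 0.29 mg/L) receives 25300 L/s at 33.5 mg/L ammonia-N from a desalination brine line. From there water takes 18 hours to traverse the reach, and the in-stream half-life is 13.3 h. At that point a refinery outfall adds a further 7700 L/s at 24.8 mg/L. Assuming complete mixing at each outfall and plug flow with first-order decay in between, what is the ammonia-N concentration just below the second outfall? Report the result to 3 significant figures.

Conservation of mass: C = (182000·0.2900 + 25300·33.50) / 207300 = 900300/207300 = 4.343 mg/L; combined flow 207300 L/s.
Half-life 13.3 h → k = ln 2 / 13.3 = 0.05212 h⁻¹ = 1.251 d⁻¹.
After decay, C = 4.343 × e^(−kt) = 4.343 × 0.3914 = 1.700 mg/L.
At the second outfall, C = (207300·1.700 + 7700·24.80) / (207300 + 7700) = 2.527 mg/L.

2.53 mg/L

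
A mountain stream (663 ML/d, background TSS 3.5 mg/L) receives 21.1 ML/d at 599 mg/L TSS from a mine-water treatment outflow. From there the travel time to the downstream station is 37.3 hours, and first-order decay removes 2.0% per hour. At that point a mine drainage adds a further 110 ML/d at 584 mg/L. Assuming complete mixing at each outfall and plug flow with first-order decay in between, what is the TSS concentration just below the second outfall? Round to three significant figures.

89.8 mg/L

After mixing, C = (663.0·3.500 + 21.10·599.0) / 684.1 = 14960/684.1 = 21.87 mg/L; combined flow 684.1 ML/d.
2.0%/h lost → k = −ln(1 − 0.02) = 0.02020 h⁻¹.
First-order decay: C = 21.87·exp(−k·t) = 21.87·0.4707 = 10.29 mg/L.
Second outfall: C = (684.1·10.29 + 110.0·584.0)/794.1 = 89.76 mg/L.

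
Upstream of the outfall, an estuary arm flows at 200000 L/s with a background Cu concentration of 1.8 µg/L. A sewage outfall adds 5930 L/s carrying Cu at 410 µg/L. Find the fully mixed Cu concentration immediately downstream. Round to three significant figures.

Flow-weighted average: C = (200000·1.800 + 5930·410.0) / 205900 = 2791000/205900 = 13.55 µg/L.

13.6 µg/L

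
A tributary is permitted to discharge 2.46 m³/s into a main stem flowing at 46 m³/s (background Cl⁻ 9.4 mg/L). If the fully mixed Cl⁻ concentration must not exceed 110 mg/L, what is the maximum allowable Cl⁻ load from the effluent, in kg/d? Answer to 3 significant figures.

Mass balance at the limit: 46.00·9.400 + 2.460·Cₑ = 48.46·110 → Cₑ = 1991 mg/L.
Load = 2.460 m³/s × 1991 g/m³ × 86 400 s/d = 423200 kg/d.

423000 kg/d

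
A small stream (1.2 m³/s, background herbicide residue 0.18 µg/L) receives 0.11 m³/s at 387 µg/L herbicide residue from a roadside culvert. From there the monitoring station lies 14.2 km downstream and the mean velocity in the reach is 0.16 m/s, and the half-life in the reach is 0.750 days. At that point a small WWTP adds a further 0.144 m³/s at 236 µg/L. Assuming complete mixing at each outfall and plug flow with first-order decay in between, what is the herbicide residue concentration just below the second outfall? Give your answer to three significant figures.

34.8 µg/L

After mixing, C = (1.200·0.1800 + 0.1100·387.0) / 1.310 = 42.79/1.310 = 32.66 µg/L; combined flow 1.310 m³/s.
Travel time t = 14.2·1000 / 0.16 = 88750 s = 24.65 h.
Half-life 0.750 d → k = ln 2 / 0.750 = 0.9242 d⁻¹.
Applying C = C₀e^(−kt): 32.66 × 0.3870 = 12.64 µg/L.
Second outfall: C = (1.310·12.64 + 0.1440·236.0)/1.454 = 34.76 µg/L.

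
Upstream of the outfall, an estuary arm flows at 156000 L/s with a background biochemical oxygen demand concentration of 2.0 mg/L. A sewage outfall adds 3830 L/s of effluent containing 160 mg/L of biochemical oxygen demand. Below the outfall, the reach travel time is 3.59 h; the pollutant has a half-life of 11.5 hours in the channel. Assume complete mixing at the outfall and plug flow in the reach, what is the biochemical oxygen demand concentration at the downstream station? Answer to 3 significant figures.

Mixed concentration C = ΣQC/ΣQ = (156000·2.000 + 3830·160.0) / 159800 = 924800/159800 = 5.786 mg/L.
Half-life 11.5 h → k = ln 2 / 11.5 = 0.06027 h⁻¹ = 1.447 d⁻¹.
Decay over the reach: 5.786·exp(−kt) = 5.786·0.8054 = 4.660 mg/L.

4.66 mg/L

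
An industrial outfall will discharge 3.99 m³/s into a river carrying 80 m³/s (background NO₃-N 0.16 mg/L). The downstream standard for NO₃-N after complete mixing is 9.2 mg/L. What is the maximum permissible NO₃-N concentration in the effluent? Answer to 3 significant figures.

At the limit, (Qr·Cr + Qe·Cₑ)/(Qr + Qe) = 9.2:
Cₑ = (83.99·9.2 − 80.00·0.1600) / 3.990 = 190.5 mg/L.

190 mg/L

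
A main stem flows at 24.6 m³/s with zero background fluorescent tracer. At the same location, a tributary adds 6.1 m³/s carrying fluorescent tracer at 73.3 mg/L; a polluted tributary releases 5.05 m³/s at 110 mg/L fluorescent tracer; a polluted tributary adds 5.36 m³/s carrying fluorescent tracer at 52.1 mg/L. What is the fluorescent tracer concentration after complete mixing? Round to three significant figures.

Conservation of mass: C = (24.60·0 + 6.100·73.30 + 5.050·110.0 + 5.360·52.10) / 41.11 = 1282/41.11 = 31.18 mg/L.

31.2 mg/L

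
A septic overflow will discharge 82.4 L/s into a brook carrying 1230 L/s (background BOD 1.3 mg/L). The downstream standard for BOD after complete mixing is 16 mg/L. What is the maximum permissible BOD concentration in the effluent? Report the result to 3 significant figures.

235 mg/L

At the limit, (Qr·Cr + Qe·Cₑ)/(Qr + Qe) = 16:
Cₑ = (1312·16 − 1230·1.300) / 82.40 = 235.4 mg/L.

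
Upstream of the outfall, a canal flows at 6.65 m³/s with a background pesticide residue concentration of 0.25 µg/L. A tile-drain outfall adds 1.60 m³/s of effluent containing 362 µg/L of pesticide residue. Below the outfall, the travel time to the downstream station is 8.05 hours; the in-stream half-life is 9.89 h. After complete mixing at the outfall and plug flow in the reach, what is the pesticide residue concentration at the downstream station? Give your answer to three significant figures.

Mass balance: C = (6.650·0.2500 + 1.600·362.0) / 8.250 = 580.9/8.250 = 70.41 µg/L.
Half-life 9.89 h → k = ln 2 / 9.89 = 0.07009 h⁻¹ = 1.682 d⁻¹.
After decay, C = 70.41 × e^(−kt) = 70.41 × 0.5688 = 40.05 µg/L.

40.0 µg/L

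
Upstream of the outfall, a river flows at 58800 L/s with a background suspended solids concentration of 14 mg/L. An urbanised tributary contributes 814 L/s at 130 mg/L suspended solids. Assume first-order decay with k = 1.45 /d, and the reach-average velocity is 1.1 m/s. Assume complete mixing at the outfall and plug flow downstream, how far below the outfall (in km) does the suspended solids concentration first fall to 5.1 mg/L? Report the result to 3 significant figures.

73.2 km

Mixed concentration C = ΣQC/ΣQ = (58800·14.00 + 814.0·130.0) / 59610 = 929000/59610 = 15.58 mg/L.
Set 15.58·exp(−k·t) = 5.1 → t = ln(15.58/5.1)/k = 66560 s = 18.49 h.
Distance = v·t = 1.1·66560 = 73210 m = 73.21 km.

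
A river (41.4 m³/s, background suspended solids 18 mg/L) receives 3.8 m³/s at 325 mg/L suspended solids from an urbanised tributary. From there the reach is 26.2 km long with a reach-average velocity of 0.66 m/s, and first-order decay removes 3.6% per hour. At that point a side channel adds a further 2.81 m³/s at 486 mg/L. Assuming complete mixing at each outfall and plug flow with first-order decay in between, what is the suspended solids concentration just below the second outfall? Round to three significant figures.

56.0 mg/L

Conservation of mass: C = (41.40·18.00 + 3.800·325.0) / 45.20 = 1980/45.20 = 43.81 mg/L; combined flow 45.20 m³/s.
Travel time t = 26.2·1000 / 0.66 = 39700 s = 11.03 h.
3.6%/h lost → k = −ln(1 − 0.036) = 0.03666 h⁻¹.
Applying C = C₀e^(−kt): 43.81 × 0.6674 = 29.24 mg/L.
Second outfall: C = (45.20·29.24 + 2.810·486.0)/48.01 = 55.97 mg/L.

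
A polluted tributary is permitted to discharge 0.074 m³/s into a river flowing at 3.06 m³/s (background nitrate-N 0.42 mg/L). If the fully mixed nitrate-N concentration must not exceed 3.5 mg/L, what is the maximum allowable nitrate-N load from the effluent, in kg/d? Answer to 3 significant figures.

837 kg/d

Mass balance at the limit: 3.060·0.4200 + 0.07400·Cₑ = 3.134·3.5 → Cₑ = 130.9 mg/L.
Load = 0.07400 m³/s × 130.9 g/m³ × 86 400 s/d = 836.7 kg/d.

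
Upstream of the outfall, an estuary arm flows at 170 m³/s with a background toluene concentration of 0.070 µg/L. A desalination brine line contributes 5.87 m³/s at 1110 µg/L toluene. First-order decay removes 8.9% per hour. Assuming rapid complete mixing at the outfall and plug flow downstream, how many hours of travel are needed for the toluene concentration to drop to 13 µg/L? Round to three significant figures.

11.3 h

Mass balance: C = (170.0·0.07000 + 5.870·1110) / 175.9 = 6528/175.9 = 37.12 µg/L.
8.9%/h lost → k = −ln(1 − 0.089) = 0.09321 h⁻¹.
37.12·exp(−k·t) = 13 → t = ln(37.12/13)/k = 40520 s = 11.25 h.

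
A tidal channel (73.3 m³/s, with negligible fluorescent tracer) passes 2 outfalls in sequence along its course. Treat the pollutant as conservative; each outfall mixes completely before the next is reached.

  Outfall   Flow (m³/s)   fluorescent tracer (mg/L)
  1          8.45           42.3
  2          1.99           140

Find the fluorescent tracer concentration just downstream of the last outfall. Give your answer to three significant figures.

Outfall 1: combined Q = 81.75 m³/s; C = (73.30·0 + 8.450·42.30)/81.75 = 4.372 mg/L.
Outfall 2: combined Q = 83.74 m³/s; C = (81.75·4.372 + 1.990·140.0)/83.74 = 7.595 mg/L.

7.60 mg/L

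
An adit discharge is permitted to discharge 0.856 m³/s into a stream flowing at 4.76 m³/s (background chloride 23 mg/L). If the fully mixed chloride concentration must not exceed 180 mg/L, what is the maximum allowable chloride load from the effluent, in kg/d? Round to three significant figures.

Mass balance at the limit: 4.760·23.00 + 0.8560·Cₑ = 5.616·180 → Cₑ = 1053 mg/L.
Load = 0.8560 m³/s × 1053 g/m³ × 86 400 s/d = 77880 kg/d.

77900 kg/d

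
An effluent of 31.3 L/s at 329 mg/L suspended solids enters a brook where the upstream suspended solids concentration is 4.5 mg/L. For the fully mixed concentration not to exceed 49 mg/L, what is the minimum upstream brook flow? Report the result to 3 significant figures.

Set C_mix = 49: (Q·4.500 + 31.30·329.0) / (Q + 31.30) = 49
→ Q = 31.30·(329.0 − 49)/(49 − 4.500) = 196.9 L/s.

197 L/s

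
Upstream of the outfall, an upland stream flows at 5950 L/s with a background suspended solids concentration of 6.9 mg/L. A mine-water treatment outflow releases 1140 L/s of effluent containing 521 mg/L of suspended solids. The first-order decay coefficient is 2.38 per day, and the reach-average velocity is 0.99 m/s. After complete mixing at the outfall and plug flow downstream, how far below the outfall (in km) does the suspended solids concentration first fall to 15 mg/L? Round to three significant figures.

64.2 km

Flow-weighted average: C = (5950·6.900 + 1140·521.0) / 7090 = 635000/7090 = 89.56 mg/L.
Set 89.56·exp(−k·t) = 15 → t = ln(89.56/15)/k = 64870 s = 18.02 h.
Distance = v·t = 0.99·64870 = 64220 m = 64.22 km.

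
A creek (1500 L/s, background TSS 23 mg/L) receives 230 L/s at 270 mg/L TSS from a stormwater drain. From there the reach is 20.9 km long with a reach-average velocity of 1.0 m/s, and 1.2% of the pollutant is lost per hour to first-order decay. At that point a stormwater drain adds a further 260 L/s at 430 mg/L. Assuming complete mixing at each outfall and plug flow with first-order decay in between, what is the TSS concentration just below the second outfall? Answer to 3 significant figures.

101 mg/L

Mass balance: C = (1500·23.00 + 230.0·270.0) / 1730 = 96600/1730 = 55.84 mg/L; combined flow 1730 L/s.
Travel time t = 20.9·1000 / 1.0 = 20900 s = 5.806 h.
1.2%/h lost → k = −ln(1 − 0.012) = 0.01207 h⁻¹.
First-order decay: C = 55.84·exp(−k·t) = 55.84·0.9323 = 52.06 mg/L.
At the second outfall, C = (1730·52.06 + 260.0·430.0) / (1730 + 260.0) = 101.4 mg/L.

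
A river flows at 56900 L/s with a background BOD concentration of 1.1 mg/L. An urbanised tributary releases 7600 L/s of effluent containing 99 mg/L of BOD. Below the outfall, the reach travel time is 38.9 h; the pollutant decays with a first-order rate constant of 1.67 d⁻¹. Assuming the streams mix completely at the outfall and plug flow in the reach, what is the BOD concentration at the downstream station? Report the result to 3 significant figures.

Flow-weighted average: C = (56900·1.100 + 7600·99.00) / 64500 = 815000/64500 = 12.64 mg/L.
Decay over the reach: 12.64·exp(−kt) = 12.64·0.06675 = 0.8434 mg/L.

0.843 mg/L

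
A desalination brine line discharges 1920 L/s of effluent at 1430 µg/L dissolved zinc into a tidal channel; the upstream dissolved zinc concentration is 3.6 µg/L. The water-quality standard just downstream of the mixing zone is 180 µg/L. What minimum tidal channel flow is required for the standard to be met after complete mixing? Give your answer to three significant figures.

13600 L/s

Set C_mix = 180: (Q·3.600 + 1920·1430) / (Q + 1920) = 180
→ Q = 1920·(1430 − 180)/(180 − 3.600) = 13610 L/s.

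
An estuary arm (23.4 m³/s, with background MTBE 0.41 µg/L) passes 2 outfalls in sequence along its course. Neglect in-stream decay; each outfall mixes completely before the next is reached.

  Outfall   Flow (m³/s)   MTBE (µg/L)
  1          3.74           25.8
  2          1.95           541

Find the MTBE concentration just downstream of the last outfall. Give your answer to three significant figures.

Outfall 1: combined Q = 27.14 m³/s; C = (23.40·0.4100 + 3.740·25.80)/27.14 = 3.909 µg/L.
Outfall 2: combined Q = 29.09 m³/s; C = (27.14·3.909 + 1.950·541.0)/29.09 = 39.91 µg/L.

39.9 µg/L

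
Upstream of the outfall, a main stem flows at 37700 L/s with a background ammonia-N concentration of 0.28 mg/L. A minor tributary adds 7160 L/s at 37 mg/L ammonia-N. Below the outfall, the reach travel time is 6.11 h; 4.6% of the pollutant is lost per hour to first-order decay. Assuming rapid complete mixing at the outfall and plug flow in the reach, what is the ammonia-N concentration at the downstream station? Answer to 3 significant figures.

Mass balance: C = (37700·0.2800 + 7160·37.00) / 44860 = 275500/44860 = 6.141 mg/L.
4.6%/h lost → k = −ln(1 − 0.046) = 0.04709 h⁻¹.
Decay over the reach: 6.141·exp(−kt) = 6.141·0.7500 = 4.605 mg/L.

4.61 mg/L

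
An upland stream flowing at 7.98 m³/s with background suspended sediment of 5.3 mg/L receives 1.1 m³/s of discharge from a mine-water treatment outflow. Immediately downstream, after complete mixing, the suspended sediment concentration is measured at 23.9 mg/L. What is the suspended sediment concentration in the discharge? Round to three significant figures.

159 mg/L

Mass balance: 7.980·5.300 + 1.100·Cₑ = 9.080·23.90
→ Cₑ = (9.080·23.90 − 7.980·5.300) / 1.100 = 158.8 mg/L.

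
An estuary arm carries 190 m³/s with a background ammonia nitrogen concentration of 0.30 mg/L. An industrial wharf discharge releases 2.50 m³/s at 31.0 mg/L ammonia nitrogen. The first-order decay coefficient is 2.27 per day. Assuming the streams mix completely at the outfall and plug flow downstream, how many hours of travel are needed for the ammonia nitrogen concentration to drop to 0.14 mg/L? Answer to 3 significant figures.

Flow-weighted average: C = (190.0·0.3000 + 2.500·31.00) / 192.5 = 134.5/192.5 = 0.6987 mg/L.
0.6987·exp(−k·t) = 0.14 → t = ln(0.6987/0.14)/k = 61190 s = 17.00 h.

17.0 h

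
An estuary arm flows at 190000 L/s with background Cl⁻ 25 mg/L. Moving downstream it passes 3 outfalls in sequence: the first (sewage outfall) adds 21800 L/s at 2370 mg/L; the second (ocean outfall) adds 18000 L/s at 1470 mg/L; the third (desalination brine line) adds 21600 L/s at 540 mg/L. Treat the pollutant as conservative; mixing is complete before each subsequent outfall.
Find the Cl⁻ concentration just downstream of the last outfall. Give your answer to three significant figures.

376 mg/L

Outfall 1: combined Q = 211800 L/s; C = (190000·25.00 + 21800·2370)/211800 = 266.4 mg/L.
Outfall 2: combined Q = 229800 L/s; C = (211800·266.4 + 18000·1470)/229800 = 360.6 mg/L.
Outfall 3: combined Q = 251400 L/s; C = (229800·360.6 + 21600·540.0)/251400 = 376.1 mg/L.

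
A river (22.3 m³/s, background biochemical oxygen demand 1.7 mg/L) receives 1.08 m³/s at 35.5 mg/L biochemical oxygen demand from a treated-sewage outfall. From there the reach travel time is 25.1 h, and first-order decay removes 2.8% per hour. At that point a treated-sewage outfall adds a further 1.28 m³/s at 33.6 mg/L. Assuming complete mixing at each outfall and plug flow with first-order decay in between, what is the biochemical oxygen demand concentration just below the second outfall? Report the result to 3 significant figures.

3.26 mg/L

Flow-weighted average: C = (22.30·1.700 + 1.080·35.50) / 23.38 = 76.25/23.38 = 3.261 mg/L; combined flow 23.38 m³/s.
2.8%/h lost → k = −ln(1 − 0.028) = 0.02840 h⁻¹.
First-order decay: C = 3.261·exp(−k·t) = 3.261·0.4903 = 1.599 mg/L.
At the second outfall, C = (23.38·1.599 + 1.280·33.60) / (23.38 + 1.280) = 3.260 mg/L.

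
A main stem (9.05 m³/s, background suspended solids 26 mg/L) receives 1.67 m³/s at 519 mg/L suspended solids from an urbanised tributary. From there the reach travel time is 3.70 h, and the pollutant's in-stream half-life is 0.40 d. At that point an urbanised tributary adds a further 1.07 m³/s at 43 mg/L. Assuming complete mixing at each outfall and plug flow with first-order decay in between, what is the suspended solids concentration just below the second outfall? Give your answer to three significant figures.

75.5 mg/L

Conservation of mass: C = (9.050·26.00 + 1.670·519.0) / 10.72 = 1102/10.72 = 102.8 mg/L; combined flow 10.72 m³/s.
Half-life 0.40 d → k = ln 2 / 0.40 = 1.733 d⁻¹.
Applying C = C₀e^(−kt): 102.8 × 0.7656 = 78.70 mg/L.
Second outfall: C = (10.72·78.70 + 1.070·43.00)/11.79 = 75.46 mg/L.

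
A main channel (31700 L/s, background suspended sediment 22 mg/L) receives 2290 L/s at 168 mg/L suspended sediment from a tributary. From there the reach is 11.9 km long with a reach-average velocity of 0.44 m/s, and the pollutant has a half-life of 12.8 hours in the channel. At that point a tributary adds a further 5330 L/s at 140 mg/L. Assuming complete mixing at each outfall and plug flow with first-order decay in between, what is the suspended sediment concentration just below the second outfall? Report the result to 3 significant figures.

Mass balance: C = (31700·22.00 + 2290·168.0) / 33990 = 1082000/33990 = 31.84 mg/L; combined flow 33990 L/s.
Travel time t = 11.9·1000 / 0.44 = 27050 s = 7.513 h.
Half-life 12.8 h → k = ln 2 / 12.8 = 0.05415 h⁻¹ = 1.300 d⁻¹.
Decay over the reach: 31.84·exp(−kt) = 31.84·0.6658 = 21.20 mg/L.
At the second outfall, C = (33990·21.20 + 5330·140.0) / (33990 + 5330) = 37.30 mg/L.

37.3 mg/L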